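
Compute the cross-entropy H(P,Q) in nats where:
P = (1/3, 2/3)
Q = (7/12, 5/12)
0.7633 nats

Cross-entropy: H(P,Q) = -Σ p(x) log q(x)

Alternatively: H(P,Q) = H(P) + D_KL(P||Q)
H(P) = 0.6365 nats
D_KL(P||Q) = 0.1268 nats

H(P,Q) = 0.6365 + 0.1268 = 0.7633 nats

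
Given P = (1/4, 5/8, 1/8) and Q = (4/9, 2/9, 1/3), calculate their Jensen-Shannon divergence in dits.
0.0383 dits

Jensen-Shannon divergence is:
JSD(P||Q) = 0.5 × D_KL(P||M) + 0.5 × D_KL(Q||M)
where M = 0.5 × (P + Q) is the mixture distribution.

M = 0.5 × (1/4, 5/8, 1/8) + 0.5 × (4/9, 2/9, 1/3) = (0.347222, 0.423611, 0.229167)

D_KL(P||M) = 0.0370 dits
D_KL(Q||M) = 0.0396 dits

JSD(P||Q) = 0.5 × 0.0370 + 0.5 × 0.0396 = 0.0383 dits

Unlike KL divergence, JSD is symmetric and bounded: 0 ≤ JSD ≤ log(2).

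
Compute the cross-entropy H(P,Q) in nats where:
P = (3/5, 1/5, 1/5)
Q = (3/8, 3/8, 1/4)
1.0619 nats

Cross-entropy: H(P,Q) = -Σ p(x) log q(x)

Alternatively: H(P,Q) = H(P) + D_KL(P||Q)
H(P) = 0.9503 nats
D_KL(P||Q) = 0.1117 nats

H(P,Q) = 0.9503 + 0.1117 = 1.0619 nats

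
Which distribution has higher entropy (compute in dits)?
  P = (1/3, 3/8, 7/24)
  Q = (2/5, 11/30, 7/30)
P

Computing entropies in dits:
H(P) = 0.4749
H(Q) = 0.4664

Distribution P has higher entropy.

Intuition: The distribution closer to uniform (more spread out) has higher entropy.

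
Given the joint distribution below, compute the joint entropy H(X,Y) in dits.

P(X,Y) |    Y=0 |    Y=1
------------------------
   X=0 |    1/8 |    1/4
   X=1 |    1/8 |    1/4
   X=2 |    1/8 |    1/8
0.7526 dits

Joint entropy is H(X,Y) = -Σ_{x,y} p(x,y) log p(x,y).

Summing over all non-zero entries:
H(X,Y) = -[1/8·log_10(1/8) + 1/4·log_10(1/4) + 1/8·log_10(1/8) + 1/4·log_10(1/4) + 1/8·log_10(1/8) + 1/8·log_10(1/8)]
H(X,Y) = 0.7526 dits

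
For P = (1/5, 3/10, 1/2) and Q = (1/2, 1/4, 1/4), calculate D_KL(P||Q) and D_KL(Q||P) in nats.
D_KL(P||Q) = 0.2180, D_KL(Q||P) = 0.2393

KL divergence is not symmetric: D_KL(P||Q) ≠ D_KL(Q||P) in general.

D_KL(P||Q) = 0.2180 nats
D_KL(Q||P) = 0.2393 nats

No, they are not equal!

This asymmetry is why KL divergence is not a true distance metric.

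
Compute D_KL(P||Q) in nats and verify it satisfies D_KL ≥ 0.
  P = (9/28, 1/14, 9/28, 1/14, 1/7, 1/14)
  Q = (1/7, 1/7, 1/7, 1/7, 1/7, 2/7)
0.3233 nats

KL divergence satisfies the Gibbs inequality: D_KL(P||Q) ≥ 0 for all distributions P, Q.

D_KL(P||Q) = Σ p(x) log(p(x)/q(x))
Term by term:
  x=0: 9/28 × log_e[(9/28)/(1/7)] = 0.2607
  x=1: 1/14 × log_e[(1/14)/(1/7)] = -0.0495
  x=2: 9/28 × log_e[(9/28)/(1/7)] = 0.2607
  x=3: 1/14 × log_e[(1/14)/(1/7)] = -0.0495
  x=4: 1/7 × log_e[(1/7)/(1/7)] = 0.0000
  x=5: 1/14 × log_e[(1/14)/(2/7)] = -0.0990
D_KL(P||Q) = 0.3233 nats

D_KL(P||Q) = 0.3233 ≥ 0 ✓

This non-negativity is a fundamental property: relative entropy cannot be negative because it measures how different Q is from P.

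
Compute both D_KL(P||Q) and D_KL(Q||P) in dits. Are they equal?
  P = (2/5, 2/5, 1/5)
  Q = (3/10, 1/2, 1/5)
D_KL(P||Q) = 0.0112, D_KL(Q||P) = 0.0110

KL divergence is not symmetric: D_KL(P||Q) ≠ D_KL(Q||P) in general.

D_KL(P||Q) = 0.0112 dits
D_KL(Q||P) = 0.0110 dits

No, they are not equal!

This asymmetry is why KL divergence is not a true distance metric.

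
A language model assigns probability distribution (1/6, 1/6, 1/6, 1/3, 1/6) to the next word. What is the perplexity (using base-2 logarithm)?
4.7622

Perplexity is 2^H (or exp(H) for natural log).

First, H = -Σ p log p = 2.2516 bits
Perplexity = 2^2.2516 = 4.7622

Interpretation: The model's uncertainty is equivalent to choosing uniformly among 4.8 options.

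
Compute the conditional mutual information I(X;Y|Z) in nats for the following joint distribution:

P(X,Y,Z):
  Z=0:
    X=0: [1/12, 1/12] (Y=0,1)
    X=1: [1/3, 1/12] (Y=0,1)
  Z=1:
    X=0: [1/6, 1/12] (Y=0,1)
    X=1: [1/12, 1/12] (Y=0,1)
0.0307 nats

Conditional mutual information: I(X;Y|Z) = H(X|Z) + H(Y|Z) - H(X,Y|Z)

H(Z) = 0.6792
H(X,Z) = 1.3086 → H(X|Z) = 0.6294
H(Y,Z) = 1.3086 → H(Y|Z) = 0.6294
H(X,Y,Z) = 1.9073 → H(X,Y|Z) = 1.2281

I(X;Y|Z) = 0.6294 + 0.6294 - 1.2281 = 0.0307 nats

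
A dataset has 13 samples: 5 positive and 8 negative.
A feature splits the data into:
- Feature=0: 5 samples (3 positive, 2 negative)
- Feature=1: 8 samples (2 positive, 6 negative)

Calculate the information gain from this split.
0.0885 bits

Information Gain = H(Y) - H(Y|Feature)

Before split:
P(positive) = 5/13 = 0.3846
H(Y) = 0.9612 bits

After split:
Feature=0: H = 0.9710 bits (weight = 5/13)
Feature=1: H = 0.8113 bits (weight = 8/13)
H(Y|Feature) = (5/13)×0.9710 + (8/13)×0.8113 = 0.8727 bits

Information Gain = 0.9612 - 0.8727 = 0.0885 bits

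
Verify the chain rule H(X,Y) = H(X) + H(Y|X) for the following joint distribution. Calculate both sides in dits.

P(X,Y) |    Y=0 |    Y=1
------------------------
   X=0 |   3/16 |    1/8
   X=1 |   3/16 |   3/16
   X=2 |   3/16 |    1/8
H(X,Y) = 0.7710, H(X) = 0.4755, H(Y|X) = 0.2956 (all in dits)

Chain rule: H(X,Y) = H(X) + H(Y|X)

Left side — joint entropy directly:
H(X,Y) = -Σ p(x,y) log p(x,y) = 0.7710 dits

Right side — compute H(Y|X) from the conditional distributions:
P(X) = (5/16, 3/8, 5/16), so H(X) = 0.4755 dits
H(Y|X) = Σ_x P(X=x) · H(Y|X=x):
  P(Y|X=0) = (3/5, 2/5), H(Y|X=0) = 0.2923, weight P(X=0) = 5/16
  P(Y|X=1) = (1/2, 1/2), H(Y|X=1) = 0.3010, weight P(X=1) = 3/8
  P(Y|X=2) = (3/5, 2/5), H(Y|X=2) = 0.2923, weight P(X=2) = 5/16
H(Y|X) = 0.2956 dits

H(X) + H(Y|X) = 0.4755 + 0.2956 = 0.7710 dits

Both sides equal 0.7710 dits. ✓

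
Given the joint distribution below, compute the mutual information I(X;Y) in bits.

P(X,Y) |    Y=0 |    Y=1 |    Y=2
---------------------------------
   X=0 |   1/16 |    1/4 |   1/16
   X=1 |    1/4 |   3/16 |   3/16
0.0950 bits

Mutual information: I(X;Y) = H(X) + H(Y) - H(X,Y)

Marginals:
P(X) = (3/8, 5/8), H(X) = 0.9544 bits
P(Y) = (5/16, 7/16, 1/4), H(Y) = 1.5462 bits

Joint entropy: H(X,Y) = 2.4056 bits

I(X;Y) = 0.9544 + 1.5462 - 2.4056 = 0.0950 bits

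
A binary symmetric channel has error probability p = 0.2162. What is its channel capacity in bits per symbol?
0.2468 bits

For a binary symmetric channel (BSC) with error probability p:
Capacity C = 1 - H(p) bits per symbol

where H(p) = -p log₂(p) - (1-p) log₂(1-p) is the binary entropy function.

H(0.2162) = 0.7532 bits
C = 1 - 0.7532 = 0.2468 bits per symbol

This means we can reliably transmit up to 0.2468 bits of information per channel use.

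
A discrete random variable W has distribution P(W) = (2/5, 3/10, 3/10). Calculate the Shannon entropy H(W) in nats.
1.0889 nats

Shannon entropy is H(X) = -Σ p(x) log p(x).

For P = (2/5, 3/10, 3/10):
H = -2/5 × log_e(2/5) -3/10 × log_e(3/10) -3/10 × log_e(3/10)
H = 1.0889 nats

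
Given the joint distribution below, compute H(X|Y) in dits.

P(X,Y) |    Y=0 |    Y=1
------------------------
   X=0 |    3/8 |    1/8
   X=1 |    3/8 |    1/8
0.3010 dits

Using the chain rule: H(X|Y) = H(X,Y) - H(Y)

First, compute H(X,Y) = 0.5452 dits

Marginal P(Y) = (3/4, 1/4)
H(Y) = 0.2442 dits

H(X|Y) = H(X,Y) - H(Y) = 0.5452 - 0.2442 = 0.3010 dits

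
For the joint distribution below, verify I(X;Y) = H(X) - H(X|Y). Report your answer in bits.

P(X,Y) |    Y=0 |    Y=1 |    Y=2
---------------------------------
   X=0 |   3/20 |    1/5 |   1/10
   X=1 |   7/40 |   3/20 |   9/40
I(X;Y) = 0.0349 bits

Mutual information has multiple equivalent forms:
- I(X;Y) = H(X) - H(X|Y)
- I(X;Y) = H(Y) - H(Y|X)
- I(X;Y) = H(X) + H(Y) - H(X,Y)

Computing all quantities:
H(X) = 0.9928, H(Y) = 1.5841, H(X,Y) = 2.5419
H(X|Y) = 0.9579, H(Y|X) = 1.5491

Verification:
H(X) - H(X|Y) = 0.9928 - 0.9579 = 0.0349
H(Y) - H(Y|X) = 1.5841 - 1.5491 = 0.0349
H(X) + H(Y) - H(X,Y) = 0.9928 + 1.5841 - 2.5419 = 0.0349

All forms give I(X;Y) = 0.0349 bits. ✓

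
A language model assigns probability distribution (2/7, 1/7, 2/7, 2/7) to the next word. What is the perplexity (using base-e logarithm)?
3.8643

Perplexity is e^H (or exp(H) for natural log).

First, H = -Σ p log p = 1.3518 nats
Perplexity = e^1.3518 = 3.8643

Interpretation: The model's uncertainty is equivalent to choosing uniformly among 3.9 options.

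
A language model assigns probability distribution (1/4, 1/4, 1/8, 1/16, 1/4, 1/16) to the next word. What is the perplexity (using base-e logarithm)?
5.1874

Perplexity is e^H (or exp(H) for natural log).

First, H = -Σ p log p = 1.6462 nats
Perplexity = e^1.6462 = 5.1874

Interpretation: The model's uncertainty is equivalent to choosing uniformly among 5.2 options.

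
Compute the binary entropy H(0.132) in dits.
0.1694 dits

The binary entropy function is:
H(p) = -p log(p) - (1-p) log(1-p)

H(0.132) = -0.132 × log_10(0.132) - 0.868 × log_10(0.868)
H(0.132) = 0.1694 dits

Note: Binary entropy is maximized at p=0.5 (H=1 bit) and minimized at p=0 or p=1 (H=0).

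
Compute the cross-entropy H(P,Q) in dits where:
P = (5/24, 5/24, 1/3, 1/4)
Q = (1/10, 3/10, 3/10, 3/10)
0.6223 dits

Cross-entropy: H(P,Q) = -Σ p(x) log q(x)

Alternatively: H(P,Q) = H(P) + D_KL(P||Q)
H(P) = 0.5934 dits
D_KL(P||Q) = 0.0289 dits

H(P,Q) = 0.5934 + 0.0289 = 0.6223 dits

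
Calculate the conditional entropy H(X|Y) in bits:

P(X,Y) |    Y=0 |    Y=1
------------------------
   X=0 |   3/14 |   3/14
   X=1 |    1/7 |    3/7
0.9371 bits

Using the chain rule: H(X|Y) = H(X,Y) - H(Y)

First, compute H(X,Y) = 1.8774 bits

Marginal P(Y) = (5/14, 9/14)
H(Y) = 0.9403 bits

H(X|Y) = H(X,Y) - H(Y) = 1.8774 - 0.9403 = 0.9371 bits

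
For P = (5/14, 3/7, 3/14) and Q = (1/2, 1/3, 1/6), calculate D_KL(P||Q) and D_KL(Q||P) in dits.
D_KL(P||Q) = 0.0180, D_KL(Q||P) = 0.0185

KL divergence is not symmetric: D_KL(P||Q) ≠ D_KL(Q||P) in general.

D_KL(P||Q) = 0.0180 dits
D_KL(Q||P) = 0.0185 dits

No, they are not equal!

This asymmetry is why KL divergence is not a true distance metric.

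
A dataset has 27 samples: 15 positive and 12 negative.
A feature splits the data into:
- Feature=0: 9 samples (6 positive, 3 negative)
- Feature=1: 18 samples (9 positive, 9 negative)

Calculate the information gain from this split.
0.0183 bits

Information Gain = H(Y) - H(Y|Feature)

Before split:
P(positive) = 15/27 = 0.5556
H(Y) = 0.9911 bits

After split:
Feature=0: H = 0.9183 bits (weight = 9/27)
Feature=1: H = 1.0000 bits (weight = 18/27)
H(Y|Feature) = (9/27)×0.9183 + (18/27)×1.0000 = 0.9728 bits

Information Gain = 0.9911 - 0.9728 = 0.0183 bits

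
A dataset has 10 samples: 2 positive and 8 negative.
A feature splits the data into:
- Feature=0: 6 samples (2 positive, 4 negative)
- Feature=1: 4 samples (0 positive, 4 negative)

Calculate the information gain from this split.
0.1710 bits

Information Gain = H(Y) - H(Y|Feature)

Before split:
P(positive) = 2/10 = 0.2000
H(Y) = 0.7219 bits

After split:
Feature=0: H = 0.9183 bits (weight = 6/10)
Feature=1: H = 0.0000 bits (weight = 4/10)
H(Y|Feature) = (6/10)×0.9183 + (4/10)×0.0000 = 0.5510 bits

Information Gain = 0.7219 - 0.5510 = 0.1710 bits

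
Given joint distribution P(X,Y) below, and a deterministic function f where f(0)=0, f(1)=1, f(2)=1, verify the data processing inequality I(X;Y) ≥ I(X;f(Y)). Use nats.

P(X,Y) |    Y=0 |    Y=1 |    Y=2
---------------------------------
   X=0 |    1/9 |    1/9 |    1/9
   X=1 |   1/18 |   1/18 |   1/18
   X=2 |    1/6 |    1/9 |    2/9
I(X;Y) = 0.0096, I(X;f(Y)) = 0.0000, inequality holds: 0.0096 ≥ 0.0000

Data Processing Inequality: For any Markov chain X → Y → Z, we have I(X;Y) ≥ I(X;Z).

Here Z = f(Y) is a deterministic function of Y, forming X → Y → Z.

Original I(X;Y) = 0.0096 nats

After applying f:
P(X,Z) where Z=f(Y):
- P(X,Z=0) = P(X,Y=0)
- P(X,Z=1) = P(X,Y=1) + P(X,Y=2)

I(X;Z) = I(X;f(Y)) = 0.0000 nats

Verification: 0.0096 ≥ 0.0000 ✓

Information cannot be created by processing; the function f can only lose information about X.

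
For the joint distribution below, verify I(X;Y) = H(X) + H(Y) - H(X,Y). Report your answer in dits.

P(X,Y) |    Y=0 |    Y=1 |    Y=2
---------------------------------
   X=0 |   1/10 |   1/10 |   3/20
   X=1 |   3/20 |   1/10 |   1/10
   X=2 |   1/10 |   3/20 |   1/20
I(X;Y) = 0.0162 dits

Mutual information has multiple equivalent forms:
- I(X;Y) = H(X) - H(X|Y)
- I(X;Y) = H(Y) - H(Y|X)
- I(X;Y) = H(X) + H(Y) - H(X,Y)

Computing all quantities:
H(X) = 0.4760, H(Y) = 0.4760, H(X,Y) = 0.9358
H(X|Y) = 0.4598, H(Y|X) = 0.4598

Verification:
H(X) - H(X|Y) = 0.4760 - 0.4598 = 0.0162
H(Y) - H(Y|X) = 0.4760 - 0.4598 = 0.0162
H(X) + H(Y) - H(X,Y) = 0.4760 + 0.4760 - 0.9358 = 0.0162

All forms give I(X;Y) = 0.0162 dits. ✓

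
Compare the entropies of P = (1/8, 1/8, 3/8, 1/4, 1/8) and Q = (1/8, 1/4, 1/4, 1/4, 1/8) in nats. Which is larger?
Q

Computing entropies in nats:
H(P) = 1.4942
H(Q) = 1.5596

Distribution Q has higher entropy.

Intuition: The distribution closer to uniform (more spread out) has higher entropy.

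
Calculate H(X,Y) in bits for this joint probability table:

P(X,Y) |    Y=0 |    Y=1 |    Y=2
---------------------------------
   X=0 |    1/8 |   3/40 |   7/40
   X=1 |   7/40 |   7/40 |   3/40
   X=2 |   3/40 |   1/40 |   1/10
3.0012 bits

Joint entropy is H(X,Y) = -Σ_{x,y} p(x,y) log p(x,y).

Summing over all non-zero entries:
H(X,Y) = -[1/8·log_2(1/8) + 3/40·log_2(3/40) + 7/40·log_2(7/40) + 7/40·log_2(7/40) + 7/40·log_2(7/40) + 3/40·log_2(3/40) + 3/40·log_2(3/40) + 1/40·log_2(1/40) + 1/10·log_2(1/10)]
H(X,Y) = 3.0012 bits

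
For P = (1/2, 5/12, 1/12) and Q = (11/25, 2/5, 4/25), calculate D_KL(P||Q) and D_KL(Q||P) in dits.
D_KL(P||Q) = 0.0115, D_KL(Q||P) = 0.0138

KL divergence is not symmetric: D_KL(P||Q) ≠ D_KL(Q||P) in general.

D_KL(P||Q) = 0.0115 dits
D_KL(Q||P) = 0.0138 dits

No, they are not equal!

This asymmetry is why KL divergence is not a true distance metric.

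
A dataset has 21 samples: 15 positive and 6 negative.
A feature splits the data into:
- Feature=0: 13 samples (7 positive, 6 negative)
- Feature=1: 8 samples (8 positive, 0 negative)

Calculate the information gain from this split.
0.2467 bits

Information Gain = H(Y) - H(Y|Feature)

Before split:
P(positive) = 15/21 = 0.7143
H(Y) = 0.8631 bits

After split:
Feature=0: H = 0.9957 bits (weight = 13/21)
Feature=1: H = 0.0000 bits (weight = 8/21)
H(Y|Feature) = (13/21)×0.9957 + (8/21)×0.0000 = 0.6164 bits

Information Gain = 0.8631 - 0.6164 = 0.2467 bits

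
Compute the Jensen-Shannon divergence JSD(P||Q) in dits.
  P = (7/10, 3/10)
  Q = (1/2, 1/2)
0.0091 dits

Jensen-Shannon divergence is:
JSD(P||Q) = 0.5 × D_KL(P||M) + 0.5 × D_KL(Q||M)
where M = 0.5 × (P + Q) is the mixture distribution.

M = 0.5 × (7/10, 3/10) + 0.5 × (1/2, 1/2) = (3/5, 2/5)

D_KL(P||M) = 0.0094 dits
D_KL(Q||M) = 0.0089 dits

JSD(P||Q) = 0.5 × 0.0094 + 0.5 × 0.0089 = 0.0091 dits

Unlike KL divergence, JSD is symmetric and bounded: 0 ≤ JSD ≤ log(2).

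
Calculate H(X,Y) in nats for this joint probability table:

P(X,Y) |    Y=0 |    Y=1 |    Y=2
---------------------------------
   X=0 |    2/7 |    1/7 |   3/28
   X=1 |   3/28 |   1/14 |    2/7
1.6610 nats

Joint entropy is H(X,Y) = -Σ_{x,y} p(x,y) log p(x,y).

Summing over all non-zero entries:
H(X,Y) = -[2/7·log_e(2/7) + 1/7·log_e(1/7) + 3/28·log_e(3/28) + 3/28·log_e(3/28) + 1/14·log_e(1/14) + 2/7·log_e(2/7)]
H(X,Y) = 1.6610 nats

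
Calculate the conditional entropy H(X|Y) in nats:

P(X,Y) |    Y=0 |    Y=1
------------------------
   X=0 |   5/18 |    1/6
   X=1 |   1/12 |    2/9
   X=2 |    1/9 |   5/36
1.0225 nats

Using the chain rule: H(X|Y) = H(X,Y) - H(Y)

First, compute H(X,Y) = 1.7141 nats

Marginal P(Y) = (17/36, 19/36)
H(Y) = 0.6916 nats

H(X|Y) = H(X,Y) - H(Y) = 1.7141 - 0.6916 = 1.0225 nats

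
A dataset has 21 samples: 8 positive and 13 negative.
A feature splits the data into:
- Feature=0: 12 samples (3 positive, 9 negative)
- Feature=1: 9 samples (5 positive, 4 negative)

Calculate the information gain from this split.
0.0704 bits

Information Gain = H(Y) - H(Y|Feature)

Before split:
P(positive) = 8/21 = 0.3810
H(Y) = 0.9587 bits

After split:
Feature=0: H = 0.8113 bits (weight = 12/21)
Feature=1: H = 0.9911 bits (weight = 9/21)
H(Y|Feature) = (12/21)×0.8113 + (9/21)×0.9911 = 0.8883 bits

Information Gain = 0.9587 - 0.8883 = 0.0704 bits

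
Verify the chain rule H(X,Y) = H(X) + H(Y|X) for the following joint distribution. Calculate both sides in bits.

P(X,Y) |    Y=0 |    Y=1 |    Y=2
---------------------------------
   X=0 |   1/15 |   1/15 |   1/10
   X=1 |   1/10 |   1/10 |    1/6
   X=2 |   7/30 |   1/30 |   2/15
H(X,Y) = 2.9894, H(X) = 1.5494, H(Y|X) = 1.4400 (all in bits)

Chain rule: H(X,Y) = H(X) + H(Y|X)

Left side — joint entropy directly:
H(X,Y) = -Σ p(x,y) log p(x,y) = 2.9894 bits

Right side — compute H(Y|X) from the conditional distributions:
P(X) = (7/30, 11/30, 2/5), so H(X) = 1.5494 bits
H(Y|X) = Σ_x P(X=x) · H(Y|X=x):
  P(Y|X=0) = (2/7, 2/7, 3/7), H(Y|X=0) = 1.5567, weight P(X=0) = 7/30
  P(Y|X=1) = (3/11, 3/11, 5/11), H(Y|X=1) = 1.5395, weight P(X=1) = 11/30
  P(Y|X=2) = (7/12, 1/12, 1/3), H(Y|X=2) = 1.2807, weight P(X=2) = 2/5
H(Y|X) = 1.4400 bits

H(X) + H(Y|X) = 1.5494 + 1.4400 = 2.9894 bits

Both sides equal 2.9894 bits. ✓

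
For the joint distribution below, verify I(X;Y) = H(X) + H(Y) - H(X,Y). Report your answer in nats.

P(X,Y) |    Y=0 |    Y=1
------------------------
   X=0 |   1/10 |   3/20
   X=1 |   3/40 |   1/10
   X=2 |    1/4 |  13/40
I(X;Y) = 0.0004 nats

Mutual information has multiple equivalent forms:
- I(X;Y) = H(X) - H(X|Y)
- I(X;Y) = H(Y) - H(Y|X)
- I(X;Y) = H(X) + H(Y) - H(X,Y)

Computing all quantities:
H(X) = 0.9698, H(Y) = 0.6819, H(X,Y) = 1.6512
H(X|Y) = 0.9694, H(Y|X) = 0.6814

Verification:
H(X) - H(X|Y) = 0.9698 - 0.9694 = 0.0004
H(Y) - H(Y|X) = 0.6819 - 0.6814 = 0.0004
H(X) + H(Y) - H(X,Y) = 0.9698 + 0.6819 - 1.6512 = 0.0004

All forms give I(X;Y) = 0.0004 nats. ✓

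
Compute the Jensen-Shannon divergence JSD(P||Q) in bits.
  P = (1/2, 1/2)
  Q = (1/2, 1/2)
0.0000 bits

Jensen-Shannon divergence is:
JSD(P||Q) = 0.5 × D_KL(P||M) + 0.5 × D_KL(Q||M)
where M = 0.5 × (P + Q) is the mixture distribution.

M = 0.5 × (1/2, 1/2) + 0.5 × (1/2, 1/2) = (1/2, 1/2)

D_KL(P||M) = 0.0000 bits
D_KL(Q||M) = 0.0000 bits

JSD(P||Q) = 0.5 × 0.0000 + 0.5 × 0.0000 = 0.0000 bits

Unlike KL divergence, JSD is symmetric and bounded: 0 ≤ JSD ≤ log(2).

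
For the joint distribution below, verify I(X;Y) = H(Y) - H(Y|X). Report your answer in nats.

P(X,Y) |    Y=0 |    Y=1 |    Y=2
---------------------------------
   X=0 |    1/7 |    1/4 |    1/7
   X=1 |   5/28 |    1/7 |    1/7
I(X;Y) = 0.0142 nats

Mutual information has multiple equivalent forms:
- I(X;Y) = H(X) - H(X|Y)
- I(X;Y) = H(Y) - H(Y|X)
- I(X;Y) = H(X) + H(Y) - H(X,Y)

Computing all quantities:
H(X) = 0.6906, H(Y) = 1.0898, H(X,Y) = 1.7662
H(X|Y) = 0.6764, H(Y|X) = 1.0756

Verification:
H(X) - H(X|Y) = 0.6906 - 0.6764 = 0.0142
H(Y) - H(Y|X) = 1.0898 - 1.0756 = 0.0142
H(X) + H(Y) - H(X,Y) = 0.6906 + 1.0898 - 1.7662 = 0.0142

All forms give I(X;Y) = 0.0142 nats. ✓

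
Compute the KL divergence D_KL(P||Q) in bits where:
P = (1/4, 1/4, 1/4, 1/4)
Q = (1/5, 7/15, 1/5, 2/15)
0.1626 bits

KL divergence: D_KL(P||Q) = Σ p(x) log(p(x)/q(x))

Computing term by term:
  x=0: 1/4 × log_2[(1/4)/(1/5)] = 1/4 × 0.3219 = 0.0805
  x=1: 1/4 × log_2[(1/4)/(7/15)] = 1/4 × -0.9005 = -0.2251
  x=2: 1/4 × log_2[(1/4)/(1/5)] = 1/4 × 0.3219 = 0.0805
  x=3: 1/4 × log_2[(1/4)/(2/15)] = 1/4 × 0.9069 = 0.2267

D_KL(P||Q) = 0.1626 bits

Note: KL divergence is always non-negative and equals 0 iff P = Q.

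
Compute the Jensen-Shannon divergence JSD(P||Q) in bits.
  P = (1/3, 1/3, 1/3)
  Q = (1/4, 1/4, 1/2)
0.0207 bits

Jensen-Shannon divergence is:
JSD(P||Q) = 0.5 × D_KL(P||M) + 0.5 × D_KL(Q||M)
where M = 0.5 × (P + Q) is the mixture distribution.

M = 0.5 × (1/3, 1/3, 1/3) + 0.5 × (1/4, 1/4, 1/2) = (7/24, 7/24, 5/12)

D_KL(P||M) = 0.0211 bits
D_KL(Q||M) = 0.0203 bits

JSD(P||Q) = 0.5 × 0.0211 + 0.5 × 0.0203 = 0.0207 bits

Unlike KL divergence, JSD is symmetric and bounded: 0 ≤ JSD ≤ log(2).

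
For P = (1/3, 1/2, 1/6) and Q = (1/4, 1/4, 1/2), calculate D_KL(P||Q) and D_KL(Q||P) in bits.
D_KL(P||Q) = 0.3742, D_KL(Q||P) = 0.4387

KL divergence is not symmetric: D_KL(P||Q) ≠ D_KL(Q||P) in general.

D_KL(P||Q) = 0.3742 bits
D_KL(Q||P) = 0.4387 bits

No, they are not equal!

This asymmetry is why KL divergence is not a true distance metric.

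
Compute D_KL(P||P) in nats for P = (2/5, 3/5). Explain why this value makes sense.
0.0000 nats

KL divergence satisfies the Gibbs inequality: D_KL(P||Q) ≥ 0 for all distributions P, Q.

D_KL(P||Q) = Σ p(x) log(p(x)/q(x))
Each term is p(x) × log_e(p(x)/p(x)) = p(x) × log_e(1) = 0, so the sum is 0.
D_KL(P||Q) = 0.0000 nats

When P = Q, the KL divergence is exactly 0, as there is no 'divergence' between identical distributions.

This non-negativity is a fundamental property: relative entropy cannot be negative because it measures how different Q is from P.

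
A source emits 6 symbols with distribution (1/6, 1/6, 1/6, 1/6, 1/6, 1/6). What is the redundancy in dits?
0.0000 dits

Redundancy measures how far a source is from maximum entropy:
R = H_max - H(X)

Maximum entropy for 6 symbols: H_max = log_10(6) = 0.7782 dits
Actual entropy: H(X) = 0.7782 dits
Redundancy: R = 0.7782 - 0.7782 = 0.0000 dits

This redundancy represents potential for compression: the source could be compressed by 0.0000 dits per symbol.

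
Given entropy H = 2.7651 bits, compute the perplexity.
6.7980

Perplexity is 2^H (or exp(H) for natural log).

H = 2.7651 bits
Perplexity = 2^2.7651 = 6.7980

Interpretation: The model's uncertainty is equivalent to choosing uniformly among 6.8 options.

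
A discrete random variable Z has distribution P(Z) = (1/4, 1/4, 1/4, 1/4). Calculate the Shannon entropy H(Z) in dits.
0.6021 dits

Shannon entropy is H(X) = -Σ p(x) log p(x).

For P = (1/4, 1/4, 1/4, 1/4):
H = -1/4 × log_10(1/4) -1/4 × log_10(1/4) -1/4 × log_10(1/4) -1/4 × log_10(1/4)
H = 0.6021 dits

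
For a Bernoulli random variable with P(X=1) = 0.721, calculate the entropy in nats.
0.5920 nats

The binary entropy function is:
H(p) = -p log(p) - (1-p) log(1-p)

H(0.721) = -0.721 × log_e(0.721) - 0.279 × log_e(0.279)
H(0.721) = 0.5920 nats

Note: Binary entropy is maximized at p=0.5 (H=1 bit) and minimized at p=0 or p=1 (H=0).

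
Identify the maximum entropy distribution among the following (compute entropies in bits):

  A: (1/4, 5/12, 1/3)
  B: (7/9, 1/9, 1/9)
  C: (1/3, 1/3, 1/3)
C

For a discrete distribution over n outcomes, entropy is maximized by the uniform distribution.

Computing entropies:
H(A) = 1.5546 bits
H(B) = 0.9864 bits
H(C) = 1.5850 bits

The uniform distribution (where all probabilities equal 1/3) achieves the maximum entropy of log_2(3) = 1.5850 bits.

Distribution C has the highest entropy.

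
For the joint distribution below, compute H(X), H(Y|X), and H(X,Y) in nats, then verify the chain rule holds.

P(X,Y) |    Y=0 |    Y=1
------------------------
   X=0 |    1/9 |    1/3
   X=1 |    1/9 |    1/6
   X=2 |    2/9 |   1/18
H(X,Y) = 1.6479, H(X) = 1.0720, H(Y|X) = 0.5759 (all in nats)

Chain rule: H(X,Y) = H(X) + H(Y|X)

Left side — joint entropy directly:
H(X,Y) = -Σ p(x,y) log p(x,y) = 1.6479 nats

Right side — compute H(Y|X) from the conditional distributions:
P(X) = (4/9, 5/18, 5/18), so H(X) = 1.0720 nats
H(Y|X) = Σ_x P(X=x) · H(Y|X=x):
  P(Y|X=0) = (1/4, 3/4), H(Y|X=0) = 0.5623, weight P(X=0) = 4/9
  P(Y|X=1) = (2/5, 3/5), H(Y|X=1) = 0.6730, weight P(X=1) = 5/18
  P(Y|X=2) = (4/5, 1/5), H(Y|X=2) = 0.5004, weight P(X=2) = 5/18
H(Y|X) = 0.5759 nats

H(X) + H(Y|X) = 1.0720 + 0.5759 = 1.6479 nats

Both sides equal 1.6479 nats. ✓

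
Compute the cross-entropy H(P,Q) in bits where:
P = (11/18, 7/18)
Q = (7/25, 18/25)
1.3066 bits

Cross-entropy: H(P,Q) = -Σ p(x) log q(x)

Alternatively: H(P,Q) = H(P) + D_KL(P||Q)
H(P) = 0.9641 bits
D_KL(P||Q) = 0.3425 bits

H(P,Q) = 0.9641 + 0.3425 = 1.3066 bits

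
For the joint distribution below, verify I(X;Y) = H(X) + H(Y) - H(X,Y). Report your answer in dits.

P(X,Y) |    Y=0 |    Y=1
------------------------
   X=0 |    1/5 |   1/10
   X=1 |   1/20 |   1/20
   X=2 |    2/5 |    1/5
I(X;Y) = 0.0023 dits

Mutual information has multiple equivalent forms:
- I(X;Y) = H(X) - H(X|Y)
- I(X;Y) = H(Y) - H(Y|X)
- I(X;Y) = H(X) + H(Y) - H(X,Y)

Computing all quantities:
H(X) = 0.3900, H(Y) = 0.2812, H(X,Y) = 0.6689
H(X|Y) = 0.3877, H(Y|X) = 0.2789

Verification:
H(X) - H(X|Y) = 0.3900 - 0.3877 = 0.0023
H(Y) - H(Y|X) = 0.2812 - 0.2789 = 0.0023
H(X) + H(Y) - H(X,Y) = 0.3900 + 0.2812 - 0.6689 = 0.0023

All forms give I(X;Y) = 0.0023 dits. ✓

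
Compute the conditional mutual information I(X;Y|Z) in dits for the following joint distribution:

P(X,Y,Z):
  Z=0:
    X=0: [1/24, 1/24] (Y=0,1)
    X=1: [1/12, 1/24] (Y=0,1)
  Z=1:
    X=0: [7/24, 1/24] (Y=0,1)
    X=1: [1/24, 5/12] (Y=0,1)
0.1201 dits

Conditional mutual information: I(X;Y|Z) = H(X|Z) + H(Y|Z) - H(X,Y|Z)

H(Z) = 0.2222
H(X,Z) = 0.5172 → H(X|Z) = 0.2949
H(Y,Z) = 0.5172 → H(Y|Z) = 0.2949
H(X,Y,Z) = 0.6920 → H(X,Y|Z) = 0.4697

I(X;Y|Z) = 0.2949 + 0.2949 - 0.4697 = 0.1201 dits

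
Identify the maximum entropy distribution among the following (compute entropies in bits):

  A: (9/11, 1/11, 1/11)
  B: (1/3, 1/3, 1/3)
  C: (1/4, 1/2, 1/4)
B

For a discrete distribution over n outcomes, entropy is maximized by the uniform distribution.

Computing entropies:
H(A) = 0.8659 bits
H(B) = 1.5850 bits
H(C) = 1.5000 bits

The uniform distribution (where all probabilities equal 1/3) achieves the maximum entropy of log_2(3) = 1.5850 bits.

Distribution B has the highest entropy.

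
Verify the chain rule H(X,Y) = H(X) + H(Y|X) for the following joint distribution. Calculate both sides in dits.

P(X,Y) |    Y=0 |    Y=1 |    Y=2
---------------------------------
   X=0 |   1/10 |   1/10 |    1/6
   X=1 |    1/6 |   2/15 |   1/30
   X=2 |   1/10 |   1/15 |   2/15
H(X,Y) = 0.9204, H(X) = 0.4757, H(Y|X) = 0.4447 (all in dits)

Chain rule: H(X,Y) = H(X) + H(Y|X)

Left side — joint entropy directly:
H(X,Y) = -Σ p(x,y) log p(x,y) = 0.9204 dits

Right side — compute H(Y|X) from the conditional distributions:
P(X) = (11/30, 1/3, 3/10), so H(X) = 0.4757 dits
H(Y|X) = Σ_x P(X=x) · H(Y|X=x):
  P(Y|X=0) = (3/11, 3/11, 5/11), H(Y|X=0) = 0.4634, weight P(X=0) = 11/30
  P(Y|X=1) = (1/2, 2/5, 1/10), H(Y|X=1) = 0.4097, weight P(X=1) = 1/3
  P(Y|X=2) = (1/3, 2/9, 4/9), H(Y|X=2) = 0.4607, weight P(X=2) = 3/10
H(Y|X) = 0.4447 dits

H(X) + H(Y|X) = 0.4757 + 0.4447 = 0.9204 dits

Both sides equal 0.9204 dits. ✓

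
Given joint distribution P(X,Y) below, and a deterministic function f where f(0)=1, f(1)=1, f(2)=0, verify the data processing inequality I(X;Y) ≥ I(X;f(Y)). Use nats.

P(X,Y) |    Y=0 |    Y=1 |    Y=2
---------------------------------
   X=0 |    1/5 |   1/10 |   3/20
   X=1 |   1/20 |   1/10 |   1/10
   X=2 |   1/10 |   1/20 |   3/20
I(X;Y) = 0.0360, I(X;f(Y)) = 0.0104, inequality holds: 0.0360 ≥ 0.0104

Data Processing Inequality: For any Markov chain X → Y → Z, we have I(X;Y) ≥ I(X;Z).

Here Z = f(Y) is a deterministic function of Y, forming X → Y → Z.

Original I(X;Y) = 0.0360 nats

After applying f:
P(X,Z) where Z=f(Y):
- P(X,Z=0) = P(X,Y=2)
- P(X,Z=1) = P(X,Y=0) + P(X,Y=1)

I(X;Z) = I(X;f(Y)) = 0.0104 nats

Verification: 0.0360 ≥ 0.0104 ✓

Information cannot be created by processing; the function f can only lose information about X.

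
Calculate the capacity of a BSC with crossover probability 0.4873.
0.0005 bits

For a binary symmetric channel (BSC) with error probability p:
Capacity C = 1 - H(p) bits per symbol

where H(p) = -p log₂(p) - (1-p) log₂(1-p) is the binary entropy function.

H(0.4873) = 0.9995 bits
C = 1 - 0.9995 = 0.0005 bits per symbol

This means we can reliably transmit up to 0.0005 bits of information per channel use.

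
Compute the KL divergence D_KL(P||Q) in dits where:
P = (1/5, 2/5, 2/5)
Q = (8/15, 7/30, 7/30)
0.1021 dits

KL divergence: D_KL(P||Q) = Σ p(x) log(p(x)/q(x))

Computing term by term:
  x=0: 1/5 × log_10[(1/5)/(8/15)] = 1/5 × -0.4260 = -0.0852
  x=1: 2/5 × log_10[(2/5)/(7/30)] = 2/5 × 0.2341 = 0.0936
  x=2: 2/5 × log_10[(2/5)/(7/30)] = 2/5 × 0.2341 = 0.0936

D_KL(P||Q) = 0.1021 dits

Note: KL divergence is always non-negative and equals 0 iff P = Q.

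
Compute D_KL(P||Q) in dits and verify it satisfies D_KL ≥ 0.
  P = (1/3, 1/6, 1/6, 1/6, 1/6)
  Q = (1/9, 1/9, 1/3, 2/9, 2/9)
0.0966 dits

KL divergence satisfies the Gibbs inequality: D_KL(P||Q) ≥ 0 for all distributions P, Q.

D_KL(P||Q) = Σ p(x) log(p(x)/q(x))
Term by term:
  x=0: 1/3 × log_10[(1/3)/(1/9)] = 0.1590
  x=1: 1/6 × log_10[(1/6)/(1/9)] = 0.0293
  x=2: 1/6 × log_10[(1/6)/(1/3)] = -0.0502
  x=3: 1/6 × log_10[(1/6)/(2/9)] = -0.0208
  x=4: 1/6 × log_10[(1/6)/(2/9)] = -0.0208
D_KL(P||Q) = 0.0966 dits

D_KL(P||Q) = 0.0966 ≥ 0 ✓

This non-negativity is a fundamental property: relative entropy cannot be negative because it measures how different Q is from P.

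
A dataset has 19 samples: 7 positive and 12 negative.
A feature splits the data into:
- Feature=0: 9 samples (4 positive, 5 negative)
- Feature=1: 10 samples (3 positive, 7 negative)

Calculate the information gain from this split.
0.0162 bits

Information Gain = H(Y) - H(Y|Feature)

Before split:
P(positive) = 7/19 = 0.3684
H(Y) = 0.9495 bits

After split:
Feature=0: H = 0.9911 bits (weight = 9/19)
Feature=1: H = 0.8813 bits (weight = 10/19)
H(Y|Feature) = (9/19)×0.9911 + (10/19)×0.8813 = 0.9333 bits

Information Gain = 0.9495 - 0.9333 = 0.0162 bits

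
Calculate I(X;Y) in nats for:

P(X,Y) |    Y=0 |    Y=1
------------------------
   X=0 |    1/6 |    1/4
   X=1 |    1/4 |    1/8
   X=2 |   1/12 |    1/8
0.0338 nats

Mutual information: I(X;Y) = H(X) + H(Y) - H(X,Y)

Marginals:
P(X) = (5/12, 3/8, 5/24), H(X) = 1.0594 nats
P(Y) = (1/2, 1/2), H(Y) = 0.6931 nats

Joint entropy: H(X,Y) = 1.7187 nats

I(X;Y) = 1.0594 + 0.6931 - 1.7187 = 0.0338 nats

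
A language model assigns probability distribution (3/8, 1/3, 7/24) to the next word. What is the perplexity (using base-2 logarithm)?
2.9844

Perplexity is 2^H (or exp(H) for natural log).

First, H = -Σ p log p = 1.5774 bits
Perplexity = 2^1.5774 = 2.9844

Interpretation: The model's uncertainty is equivalent to choosing uniformly among 3.0 options.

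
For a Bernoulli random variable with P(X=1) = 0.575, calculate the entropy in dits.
0.2961 dits

The binary entropy function is:
H(p) = -p log(p) - (1-p) log(1-p)

H(0.575) = -0.575 × log_10(0.575) - 0.425 × log_10(0.425)
H(0.575) = 0.2961 dits

Note: Binary entropy is maximized at p=0.5 (H=1 bit) and minimized at p=0 or p=1 (H=0).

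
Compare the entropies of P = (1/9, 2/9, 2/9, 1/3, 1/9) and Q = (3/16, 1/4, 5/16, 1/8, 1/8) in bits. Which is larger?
Q

Computing entropies in bits:
H(P) = 2.1972
H(Q) = 2.2272

Distribution Q has higher entropy.

Intuition: The distribution closer to uniform (more spread out) has higher entropy.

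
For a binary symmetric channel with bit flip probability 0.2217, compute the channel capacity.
0.2367 bits

For a binary symmetric channel (BSC) with error probability p:
Capacity C = 1 - H(p) bits per symbol

where H(p) = -p log₂(p) - (1-p) log₂(1-p) is the binary entropy function.

H(0.2217) = 0.7633 bits
C = 1 - 0.7633 = 0.2367 bits per symbol

This means we can reliably transmit up to 0.2367 bits of information per channel use.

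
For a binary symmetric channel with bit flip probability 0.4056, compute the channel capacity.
0.0259 bits

For a binary symmetric channel (BSC) with error probability p:
Capacity C = 1 - H(p) bits per symbol

where H(p) = -p log₂(p) - (1-p) log₂(1-p) is the binary entropy function.

H(0.4056) = 0.9741 bits
C = 1 - 0.9741 = 0.0259 bits per symbol

This means we can reliably transmit up to 0.0259 bits of information per channel use.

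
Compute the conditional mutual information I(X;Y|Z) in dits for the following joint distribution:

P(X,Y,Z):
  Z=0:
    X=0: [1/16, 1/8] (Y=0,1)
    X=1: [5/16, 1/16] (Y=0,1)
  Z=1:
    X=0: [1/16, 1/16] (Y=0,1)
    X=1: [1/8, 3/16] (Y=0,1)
0.0311 dits

Conditional mutual information: I(X;Y|Z) = H(X|Z) + H(Y|Z) - H(X,Y|Z)

H(Z) = 0.2976
H(X,Z) = 0.5668 → H(X|Z) = 0.2692
H(Y,Z) = 0.5829 → H(Y|Z) = 0.2852
H(X,Y,Z) = 0.8210 → H(X,Y|Z) = 0.5233

I(X;Y|Z) = 0.2692 + 0.2852 - 0.5233 = 0.0311 dits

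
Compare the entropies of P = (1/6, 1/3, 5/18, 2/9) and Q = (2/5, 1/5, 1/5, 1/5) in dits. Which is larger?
P

Computing entropies in dits:
H(P) = 0.5884
H(Q) = 0.5786

Distribution P has higher entropy.

Intuition: The distribution closer to uniform (more spread out) has higher entropy.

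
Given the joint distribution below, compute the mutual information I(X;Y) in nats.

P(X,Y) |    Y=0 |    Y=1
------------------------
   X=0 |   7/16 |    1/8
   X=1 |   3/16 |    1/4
0.0648 nats

Mutual information: I(X;Y) = H(X) + H(Y) - H(X,Y)

Marginals:
P(X) = (9/16, 7/16), H(X) = 0.6853 nats
P(Y) = (5/8, 3/8), H(Y) = 0.6616 nats

Joint entropy: H(X,Y) = 1.2820 nats

I(X;Y) = 0.6853 + 0.6616 - 1.2820 = 0.0648 nats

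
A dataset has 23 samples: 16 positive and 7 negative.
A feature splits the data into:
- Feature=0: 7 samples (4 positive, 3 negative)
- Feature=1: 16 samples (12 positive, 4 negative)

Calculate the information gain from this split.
0.0223 bits

Information Gain = H(Y) - H(Y|Feature)

Before split:
P(positive) = 16/23 = 0.6957
H(Y) = 0.8865 bits

After split:
Feature=0: H = 0.9852 bits (weight = 7/23)
Feature=1: H = 0.8113 bits (weight = 16/23)
H(Y|Feature) = (7/23)×0.9852 + (16/23)×0.8113 = 0.8642 bits

Information Gain = 0.8865 - 0.8642 = 0.0223 bits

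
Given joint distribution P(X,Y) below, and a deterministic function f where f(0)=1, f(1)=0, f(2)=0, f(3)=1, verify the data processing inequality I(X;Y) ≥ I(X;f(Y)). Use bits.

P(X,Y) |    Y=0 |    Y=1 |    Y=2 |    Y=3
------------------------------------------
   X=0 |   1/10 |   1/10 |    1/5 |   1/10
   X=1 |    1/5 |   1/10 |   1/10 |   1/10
I(X;Y) = 0.0490, I(X;f(Y)) = 0.0290, inequality holds: 0.0490 ≥ 0.0290

Data Processing Inequality: For any Markov chain X → Y → Z, we have I(X;Y) ≥ I(X;Z).

Here Z = f(Y) is a deterministic function of Y, forming X → Y → Z.

Original I(X;Y) = 0.0490 bits

After applying f:
P(X,Z) where Z=f(Y):
- P(X,Z=0) = P(X,Y=1) + P(X,Y=2)
- P(X,Z=1) = P(X,Y=0) + P(X,Y=3)

I(X;Z) = I(X;f(Y)) = 0.0290 bits

Verification: 0.0490 ≥ 0.0290 ✓

Information cannot be created by processing; the function f can only lose information about X.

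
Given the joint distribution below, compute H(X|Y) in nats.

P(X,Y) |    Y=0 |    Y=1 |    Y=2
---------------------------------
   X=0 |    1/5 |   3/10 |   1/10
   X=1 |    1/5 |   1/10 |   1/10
0.6408 nats

Using the chain rule: H(X|Y) = H(X,Y) - H(Y)

First, compute H(X,Y) = 1.6957 nats

Marginal P(Y) = (2/5, 2/5, 1/5)
H(Y) = 1.0549 nats

H(X|Y) = H(X,Y) - H(Y) = 1.6957 - 1.0549 = 0.6408 nats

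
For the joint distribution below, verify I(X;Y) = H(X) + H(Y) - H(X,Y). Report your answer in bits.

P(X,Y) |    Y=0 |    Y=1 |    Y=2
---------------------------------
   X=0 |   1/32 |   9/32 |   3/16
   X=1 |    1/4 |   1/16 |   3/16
I(X;Y) = 0.2483 bits

Mutual information has multiple equivalent forms:
- I(X;Y) = H(X) - H(X|Y)
- I(X;Y) = H(Y) - H(Y|X)
- I(X;Y) = H(X) + H(Y) - H(X,Y)

Computing all quantities:
H(X) = 1.0000, H(Y) = 1.5749, H(X,Y) = 2.3266
H(X|Y) = 0.7517, H(Y|X) = 1.3266

Verification:
H(X) - H(X|Y) = 1.0000 - 0.7517 = 0.2483
H(Y) - H(Y|X) = 1.5749 - 1.3266 = 0.2483
H(X) + H(Y) - H(X,Y) = 1.0000 + 1.5749 - 2.3266 = 0.2483

All forms give I(X;Y) = 0.2483 bits. ✓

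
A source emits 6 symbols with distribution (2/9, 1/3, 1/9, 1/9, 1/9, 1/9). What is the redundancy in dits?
0.0498 dits

Redundancy measures how far a source is from maximum entropy:
R = H_max - H(X)

Maximum entropy for 6 symbols: H_max = log_10(6) = 0.7782 dits
Actual entropy: H(X) = 0.7283 dits
Redundancy: R = 0.7782 - 0.7283 = 0.0498 dits

This redundancy represents potential for compression: the source could be compressed by 0.0498 dits per symbol.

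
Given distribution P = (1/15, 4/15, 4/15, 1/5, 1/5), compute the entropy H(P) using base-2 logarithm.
2.2062 bits

Shannon entropy is H(X) = -Σ p(x) log p(x).

For P = (1/15, 4/15, 4/15, 1/5, 1/5):
H = -1/15 × log_2(1/15) -4/15 × log_2(4/15) -4/15 × log_2(4/15) -1/5 × log_2(1/5) -1/5 × log_2(1/5)
H = 2.2062 bits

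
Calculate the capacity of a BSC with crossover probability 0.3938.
0.0328 bits

For a binary symmetric channel (BSC) with error probability p:
Capacity C = 1 - H(p) bits per symbol

where H(p) = -p log₂(p) - (1-p) log₂(1-p) is the binary entropy function.

H(0.3938) = 0.9672 bits
C = 1 - 0.9672 = 0.0328 bits per symbol

This means we can reliably transmit up to 0.0328 bits of information per channel use.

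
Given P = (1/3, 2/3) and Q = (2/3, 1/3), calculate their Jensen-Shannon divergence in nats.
0.0566 nats

Jensen-Shannon divergence is:
JSD(P||Q) = 0.5 × D_KL(P||M) + 0.5 × D_KL(Q||M)
where M = 0.5 × (P + Q) is the mixture distribution.

M = 0.5 × (1/3, 2/3) + 0.5 × (2/3, 1/3) = (1/2, 1/2)

D_KL(P||M) = 0.0566 nats
D_KL(Q||M) = 0.0566 nats

JSD(P||Q) = 0.5 × 0.0566 + 0.5 × 0.0566 = 0.0566 nats

Unlike KL divergence, JSD is symmetric and bounded: 0 ≤ JSD ≤ log(2).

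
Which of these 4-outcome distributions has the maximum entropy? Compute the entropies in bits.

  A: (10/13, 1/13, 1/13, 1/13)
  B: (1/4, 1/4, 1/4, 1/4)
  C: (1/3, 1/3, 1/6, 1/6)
B

For a discrete distribution over n outcomes, entropy is maximized by the uniform distribution.

Computing entropies:
H(A) = 1.1451 bits
H(B) = 2.0000 bits
H(C) = 1.9183 bits

The uniform distribution (where all probabilities equal 1/4) achieves the maximum entropy of log_2(4) = 2.0000 bits.

Distribution B has the highest entropy.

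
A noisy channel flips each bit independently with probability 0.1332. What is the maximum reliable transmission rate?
0.4339 bits

For a binary symmetric channel (BSC) with error probability p:
Capacity C = 1 - H(p) bits per symbol

where H(p) = -p log₂(p) - (1-p) log₂(1-p) is the binary entropy function.

H(0.1332) = 0.5661 bits
C = 1 - 0.5661 = 0.4339 bits per symbol

This means we can reliably transmit up to 0.4339 bits of information per channel use.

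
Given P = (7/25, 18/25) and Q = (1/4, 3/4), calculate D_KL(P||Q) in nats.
0.0023 nats

KL divergence: D_KL(P||Q) = Σ p(x) log(p(x)/q(x))

Computing term by term:
  x=0: 7/25 × log_e[(7/25)/(1/4)] = 7/25 × 0.1133 = 0.0317
  x=1: 18/25 × log_e[(18/25)/(3/4)] = 18/25 × -0.0408 = -0.0294

D_KL(P||Q) = 0.0023 nats

Note: KL divergence is always non-negative and equals 0 iff P = Q.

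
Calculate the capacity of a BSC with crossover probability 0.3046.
0.1132 bits

For a binary symmetric channel (BSC) with error probability p:
Capacity C = 1 - H(p) bits per symbol

where H(p) = -p log₂(p) - (1-p) log₂(1-p) is the binary entropy function.

H(0.3046) = 0.8868 bits
C = 1 - 0.8868 = 0.1132 bits per symbol

This means we can reliably transmit up to 0.1132 bits of information per channel use.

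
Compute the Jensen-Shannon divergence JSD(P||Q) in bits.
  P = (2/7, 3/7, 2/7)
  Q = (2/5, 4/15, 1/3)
0.0219 bits

Jensen-Shannon divergence is:
JSD(P||Q) = 0.5 × D_KL(P||M) + 0.5 × D_KL(Q||M)
where M = 0.5 × (P + Q) is the mixture distribution.

M = 0.5 × (2/7, 3/7, 2/7) + 0.5 × (2/5, 4/15, 1/3) = (12/35, 0.347619, 0.309524)

D_KL(P||M) = 0.0213 bits
D_KL(Q||M) = 0.0226 bits

JSD(P||Q) = 0.5 × 0.0213 + 0.5 × 0.0226 = 0.0219 bits

Unlike KL divergence, JSD is symmetric and bounded: 0 ≤ JSD ≤ log(2).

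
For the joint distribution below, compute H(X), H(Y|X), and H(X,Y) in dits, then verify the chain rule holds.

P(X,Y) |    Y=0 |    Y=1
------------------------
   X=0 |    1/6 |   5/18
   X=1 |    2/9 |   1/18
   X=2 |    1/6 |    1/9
H(X,Y) = 0.7348, H(X) = 0.4656, H(Y|X) = 0.2693 (all in dits)

Chain rule: H(X,Y) = H(X) + H(Y|X)

Left side — joint entropy directly:
H(X,Y) = -Σ p(x,y) log p(x,y) = 0.7348 dits

Right side — compute H(Y|X) from the conditional distributions:
P(X) = (4/9, 5/18, 5/18), so H(X) = 0.4656 dits
H(Y|X) = Σ_x P(X=x) · H(Y|X=x):
  P(Y|X=0) = (3/8, 5/8), H(Y|X=0) = 0.2873, weight P(X=0) = 4/9
  P(Y|X=1) = (4/5, 1/5), H(Y|X=1) = 0.2173, weight P(X=1) = 5/18
  P(Y|X=2) = (3/5, 2/5), H(Y|X=2) = 0.2923, weight P(X=2) = 5/18
H(Y|X) = 0.2693 dits

H(X) + H(Y|X) = 0.4656 + 0.2693 = 0.7348 dits

Both sides equal 0.7348 dits. ✓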